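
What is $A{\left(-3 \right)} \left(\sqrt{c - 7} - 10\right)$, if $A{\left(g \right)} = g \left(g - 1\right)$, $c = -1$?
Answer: $-120 + 24 i \sqrt{2} \approx -120.0 + 33.941 i$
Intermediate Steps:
$A{\left(g \right)} = g \left(-1 + g\right)$
$A{\left(-3 \right)} \left(\sqrt{c - 7} - 10\right) = - 3 \left(-1 - 3\right) \left(\sqrt{-1 - 7} - 10\right) = \left(-3\right) \left(-4\right) \left(\sqrt{-8} - 10\right) = 12 \left(2 i \sqrt{2} - 10\right) = 12 \left(-10 + 2 i \sqrt{2}\right) = -120 + 24 i \sqrt{2}$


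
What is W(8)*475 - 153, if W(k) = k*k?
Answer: 30247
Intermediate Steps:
W(k) = k²
W(8)*475 - 153 = 8²*475 - 153 = 64*475 - 153 = 30400 - 153 = 30247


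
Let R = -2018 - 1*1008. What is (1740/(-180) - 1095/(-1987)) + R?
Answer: -18092324/5961 ≈ -3035.1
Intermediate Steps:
R = -3026 (R = -2018 - 1008 = -3026)
(1740/(-180) - 1095/(-1987)) + R = (1740/(-180) - 1095/(-1987)) - 3026 = (1740*(-1/180) - 1095*(-1/1987)) - 3026 = (-29/3 + 1095/1987) - 3026 = -54338/5961 - 3026 = -18092324/5961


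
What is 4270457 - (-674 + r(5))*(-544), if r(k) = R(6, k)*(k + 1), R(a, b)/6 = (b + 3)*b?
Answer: 4687161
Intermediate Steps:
R(a, b) = 6*b*(3 + b) (R(a, b) = 6*((b + 3)*b) = 6*((3 + b)*b) = 6*(b*(3 + b)) = 6*b*(3 + b))
r(k) = 6*k*(1 + k)*(3 + k) (r(k) = (6*k*(3 + k))*(k + 1) = (6*k*(3 + k))*(1 + k) = 6*k*(1 + k)*(3 + k))
4270457 - (-674 + r(5))*(-544) = 4270457 - (-674 + 6*5*(1 + 5)*(3 + 5))*(-544) = 4270457 - (-674 + 6*5*6*8)*(-544) = 4270457 - (-674 + 1440)*(-544) = 4270457 - 766*(-544) = 4270457 - 1*(-416704) = 4270457 + 416704 = 4687161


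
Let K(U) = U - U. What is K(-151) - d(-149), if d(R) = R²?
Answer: -22201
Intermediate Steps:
K(U) = 0
K(-151) - d(-149) = 0 - 1*(-149)² = 0 - 1*22201 = 0 - 22201 = -22201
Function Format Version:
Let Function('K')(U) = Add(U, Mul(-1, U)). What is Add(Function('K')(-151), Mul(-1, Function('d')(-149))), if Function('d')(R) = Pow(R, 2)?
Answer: -22201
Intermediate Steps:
Function('K')(U) = 0
Add(Function('K')(-151), Mul(-1, Function('d')(-149))) = Add(0, Mul(-1, Pow(-149, 2))) = Add(0, Mul(-1, 22201)) = Add(0, -22201) = -22201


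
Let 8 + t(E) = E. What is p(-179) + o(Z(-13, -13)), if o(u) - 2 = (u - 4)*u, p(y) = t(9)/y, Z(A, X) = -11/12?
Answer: 167579/25776 ≈ 6.5014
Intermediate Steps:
t(E) = -8 + E
Z(A, X) = -11/12 (Z(A, X) = -11*1/12 = -11/12)
p(y) = 1/y (p(y) = (-8 + 9)/y = 1/y)
o(u) = 2 + u*(-4 + u) (o(u) = 2 + (u - 4)*u = 2 + (-4 + u)*u = 2 + u*(-4 + u))
p(-179) + o(Z(-13, -13)) = 1/(-179) + (2 + (-11/12)² - 4*(-11/12)) = -1/179 + (2 + 121/144 + 11/3) = -1/179 + 937/144 = 167579/25776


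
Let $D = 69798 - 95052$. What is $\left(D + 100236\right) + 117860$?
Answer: $192842$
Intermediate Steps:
$D = -25254$ ($D = 69798 - 95052 = -25254$)
$\left(D + 100236\right) + 117860 = \left(-25254 + 100236\right) + 117860 = 74982 + 117860 = 192842$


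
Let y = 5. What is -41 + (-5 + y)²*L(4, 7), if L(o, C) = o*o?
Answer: -41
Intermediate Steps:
L(o, C) = o²
-41 + (-5 + y)²*L(4, 7) = -41 + (-5 + 5)²*4² = -41 + 0²*16 = -41 + 0*16 = -41 + 0 = -41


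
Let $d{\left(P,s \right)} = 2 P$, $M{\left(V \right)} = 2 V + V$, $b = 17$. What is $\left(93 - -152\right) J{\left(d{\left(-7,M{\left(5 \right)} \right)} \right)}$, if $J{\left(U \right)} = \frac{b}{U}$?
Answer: $- \frac{595}{2} \approx -297.5$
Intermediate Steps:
$M{\left(V \right)} = 3 V$
$J{\left(U \right)} = \frac{17}{U}$
$\left(93 - -152\right) J{\left(d{\left(-7,M{\left(5 \right)} \right)} \right)} = \left(93 - -152\right) \frac{17}{2 \left(-7\right)} = \left(93 + 152\right) \frac{17}{-14} = 245 \cdot 17 \left(- \frac{1}{14}\right) = 245 \left(- \frac{17}{14}\right) = - \frac{595}{2}$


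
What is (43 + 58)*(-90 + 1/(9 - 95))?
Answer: -781841/86 ≈ -9091.2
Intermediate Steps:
(43 + 58)*(-90 + 1/(9 - 95)) = 101*(-90 + 1/(-86)) = 101*(-90 - 1/86) = 101*(-7741/86) = -781841/86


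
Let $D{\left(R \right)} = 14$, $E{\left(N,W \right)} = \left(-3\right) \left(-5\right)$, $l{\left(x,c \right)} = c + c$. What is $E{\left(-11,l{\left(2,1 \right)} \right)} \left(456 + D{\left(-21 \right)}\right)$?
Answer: $7050$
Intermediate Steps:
$l{\left(x,c \right)} = 2 c$
$E{\left(N,W \right)} = 15$
$E{\left(-11,l{\left(2,1 \right)} \right)} \left(456 + D{\left(-21 \right)}\right) = 15 \left(456 + 14\right) = 15 \cdot 470 = 7050$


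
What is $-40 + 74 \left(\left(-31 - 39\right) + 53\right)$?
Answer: $-1298$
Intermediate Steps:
$-40 + 74 \left(\left(-31 - 39\right) + 53\right) = -40 + 74 \left(-70 + 53\right) = -40 + 74 \left(-17\right) = -40 - 1258 = -1298$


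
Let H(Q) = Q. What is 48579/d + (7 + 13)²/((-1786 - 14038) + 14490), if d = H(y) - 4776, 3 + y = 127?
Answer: -33332593/3102884 ≈ -10.742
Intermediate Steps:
y = 124 (y = -3 + 127 = 124)
d = -4652 (d = 124 - 4776 = -4652)
48579/d + (7 + 13)²/((-1786 - 14038) + 14490) = 48579/(-4652) + (7 + 13)²/((-1786 - 14038) + 14490) = 48579*(-1/4652) + 20²/(-15824 + 14490) = -48579/4652 + 400/(-1334) = -48579/4652 + 400*(-1/1334) = -48579/4652 - 200/667 = -33332593/3102884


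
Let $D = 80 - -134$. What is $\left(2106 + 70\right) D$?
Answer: $465664$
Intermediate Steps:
$D = 214$ ($D = 80 + 134 = 214$)
$\left(2106 + 70\right) D = \left(2106 + 70\right) 214 = 2176 \cdot 214 = 465664$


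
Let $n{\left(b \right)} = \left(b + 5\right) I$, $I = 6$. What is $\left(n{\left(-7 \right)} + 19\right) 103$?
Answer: $721$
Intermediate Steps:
$n{\left(b \right)} = 30 + 6 b$ ($n{\left(b \right)} = \left(b + 5\right) 6 = \left(5 + b\right) 6 = 30 + 6 b$)
$\left(n{\left(-7 \right)} + 19\right) 103 = \left(\left(30 + 6 \left(-7\right)\right) + 19\right) 103 = \left(\left(30 - 42\right) + 19\right) 103 = \left(-12 + 19\right) 103 = 7 \cdot 103 = 721$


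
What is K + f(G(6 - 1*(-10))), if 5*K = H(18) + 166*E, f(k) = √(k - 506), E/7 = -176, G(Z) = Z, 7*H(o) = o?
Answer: -1431566/35 + 7*I*√10 ≈ -40902.0 + 22.136*I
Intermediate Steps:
H(o) = o/7
E = -1232 (E = 7*(-176) = -1232)
f(k) = √(-506 + k)
K = -1431566/35 (K = ((⅐)*18 + 166*(-1232))/5 = (18/7 - 204512)/5 = (⅕)*(-1431566/7) = -1431566/35 ≈ -40902.)
K + f(G(6 - 1*(-10))) = -1431566/35 + √(-506 + (6 - 1*(-10))) = -1431566/35 + √(-506 + (6 + 10)) = -1431566/35 + √(-506 + 16) = -1431566/35 + √(-490) = -1431566/35 + 7*I*√10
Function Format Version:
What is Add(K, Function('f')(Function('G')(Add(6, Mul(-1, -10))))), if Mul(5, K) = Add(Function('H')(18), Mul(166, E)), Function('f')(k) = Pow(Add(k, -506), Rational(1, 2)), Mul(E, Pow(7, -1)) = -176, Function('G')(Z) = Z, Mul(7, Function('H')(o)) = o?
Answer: Add(Rational(-1431566, 35), Mul(7, I, Pow(10, Rational(1, 2)))) ≈ Add(-40902., Mul(22.136, I))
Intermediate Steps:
Function('H')(o) = Mul(Rational(1, 7), o)
E = -1232 (E = Mul(7, -176) = -1232)
Function('f')(k) = Pow(Add(-506, k), Rational(1, 2))
K = Rational(-1431566, 35) (K = Mul(Rational(1, 5), Add(Mul(Rational(1, 7), 18), Mul(166, -1232))) = Mul(Rational(1, 5), Add(Rational(18, 7), -204512)) = Mul(Rational(1, 5), Rational(-1431566, 7)) = Rational(-1431566, 35) ≈ -40902.)
Add(K, Function('f')(Function('G')(Add(6, Mul(-1, -10))))) = Add(Rational(-1431566, 35), Pow(Add(-506, Add(6, Mul(-1, -10))), Rational(1, 2))) = Add(Rational(-1431566, 35), Pow(Add(-506, Add(6, 10)), Rational(1, 2))) = Add(Rational(-1431566, 35), Pow(Add(-506, 16), Rational(1, 2))) = Add(Rational(-1431566, 35), Pow(-490, Rational(1, 2))) = Add(Rational(-1431566, 35), Mul(7, I, Pow(10, Rational(1, 2))))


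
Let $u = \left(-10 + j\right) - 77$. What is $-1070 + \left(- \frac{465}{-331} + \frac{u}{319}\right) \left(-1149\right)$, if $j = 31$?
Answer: $- \frac{262119281}{105589} \approx -2482.4$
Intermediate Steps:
$u = -56$ ($u = \left(-10 + 31\right) - 77 = 21 - 77 = -56$)
$-1070 + \left(- \frac{465}{-331} + \frac{u}{319}\right) \left(-1149\right) = -1070 + \left(- \frac{465}{-331} - \frac{56}{319}\right) \left(-1149\right) = -1070 + \left(\left(-465\right) \left(- \frac{1}{331}\right) - \frac{56}{319}\right) \left(-1149\right) = -1070 + \left(\frac{465}{331} - \frac{56}{319}\right) \left(-1149\right) = -1070 + \frac{129799}{105589} \left(-1149\right) = -1070 - \frac{149139051}{105589} = - \frac{262119281}{105589}$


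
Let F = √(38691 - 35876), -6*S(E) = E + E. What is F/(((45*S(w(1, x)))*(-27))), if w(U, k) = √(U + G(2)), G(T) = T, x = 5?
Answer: √8445/1215 ≈ 0.075635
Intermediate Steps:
w(U, k) = √(2 + U) (w(U, k) = √(U + 2) = √(2 + U))
S(E) = -E/3 (S(E) = -(E + E)/6 = -E/3)
F = √2815 ≈ 53.057
F/(((45*S(w(1, x)))*(-27))) = √2815/(((45*(-√(2 + 1)/3))*(-27))) = √2815/(((45*(-√3/3))*(-27))) = √2815/((-15*√3*(-27))) = √2815/((405*√3)) = √2815*(√3/1215) = √8445/1215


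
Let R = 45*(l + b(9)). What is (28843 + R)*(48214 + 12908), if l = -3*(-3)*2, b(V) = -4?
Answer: 1801448706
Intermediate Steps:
l = 18 (l = 9*2 = 18)
R = 630 (R = 45*(18 - 4) = 45*14 = 630)
(28843 + R)*(48214 + 12908) = (28843 + 630)*(48214 + 12908) = 29473*61122 = 1801448706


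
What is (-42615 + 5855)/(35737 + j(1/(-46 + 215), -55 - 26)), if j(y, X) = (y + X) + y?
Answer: -3106220/3012933 ≈ -1.0310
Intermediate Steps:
j(y, X) = X + 2*y (j(y, X) = (X + y) + y = X + 2*y)
(-42615 + 5855)/(35737 + j(1/(-46 + 215), -55 - 26)) = (-42615 + 5855)/(35737 + ((-55 - 26) + 2/(-46 + 215))) = -36760/(35737 + (-81 + 2/169)) = -36760/(35737 - 13687/169) = -36760/6025866/169 = -36760*169/6025866 = -3106220/3012933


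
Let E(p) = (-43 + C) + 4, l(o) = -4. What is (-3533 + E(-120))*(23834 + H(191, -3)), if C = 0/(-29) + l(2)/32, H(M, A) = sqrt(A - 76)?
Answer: -340552109/4 - 28577*I*sqrt(79)/8 ≈ -8.5138e+7 - 31750.0*I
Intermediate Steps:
H(M, A) = sqrt(-76 + A)
C = -1/8 (C = 0/(-29) - 4/32 = 0*(-1/29) - 4*1/32 = 0 - 1/8 = -1/8 ≈ -0.12500)
E(p) = -313/8 (E(p) = (-43 - 1/8) + 4 = -345/8 + 4 = -313/8)
(-3533 + E(-120))*(23834 + H(191, -3)) = (-3533 - 313/8)*(23834 + sqrt(-76 - 3)) = -28577*(23834 + sqrt(-79))/8 = -28577*(23834 + I*sqrt(79))/8 = -340552109/4 - 28577*I*sqrt(79)/8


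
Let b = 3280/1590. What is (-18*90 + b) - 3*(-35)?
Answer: -240557/159 ≈ -1512.9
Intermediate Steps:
b = 328/159 (b = 3280*(1/1590) = 328/159 ≈ 2.0629)
(-18*90 + b) - 3*(-35) = (-18*90 + 328/159) - 3*(-35) = (-1620 + 328/159) + 105 = -257252/159 + 105 = -240557/159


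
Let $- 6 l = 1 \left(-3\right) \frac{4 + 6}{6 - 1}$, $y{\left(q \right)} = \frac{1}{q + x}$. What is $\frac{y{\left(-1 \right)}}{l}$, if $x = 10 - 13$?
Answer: $- \frac{1}{4} \approx -0.25$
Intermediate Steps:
$x = -3$ ($x = 10 - 13 = -3$)
$y{\left(q \right)} = \frac{1}{-3 + q}$ ($y{\left(q \right)} = \frac{1}{q - 3} = \frac{1}{-3 + q}$)
$l = 1$ ($l = - \frac{1 \left(-3\right) \frac{4 + 6}{6 - 1}}{6} = - \frac{\left(-3\right) \frac{10}{5}}{6} = - \frac{\left(-3\right) 10 \cdot \frac{1}{5}}{6} = - \frac{\left(-3\right) 2}{6} = \left(- \frac{1}{6}\right) \left(-6\right) = 1$)
$\frac{y{\left(-1 \right)}}{l} = \frac{1}{\left(-3 - 1\right) 1} = \frac{1}{-4} \cdot 1 = \left(- \frac{1}{4}\right) 1 = - \frac{1}{4}$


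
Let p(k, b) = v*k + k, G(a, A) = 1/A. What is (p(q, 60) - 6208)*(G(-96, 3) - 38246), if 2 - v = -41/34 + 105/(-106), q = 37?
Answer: 621894504238/2703 ≈ 2.3008e+8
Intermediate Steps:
v = 3781/901 (v = 2 - (-41/34 + 105/(-106)) = 2 - (-41*1/34 + 105*(-1/106)) = 2 - (-41/34 - 105/106) = 2 - 1*(-1979/901) = 2 + 1979/901 = 3781/901 ≈ 4.1964)
p(k, b) = 4682*k/901 (p(k, b) = 3781*k/901 + k = 4682*k/901)
(p(q, 60) - 6208)*(G(-96, 3) - 38246) = ((4682/901)*37 - 6208)*(1/3 - 38246) = (173234/901 - 6208)*(⅓ - 38246) = -5420174/901*(-114737/3) = 621894504238/2703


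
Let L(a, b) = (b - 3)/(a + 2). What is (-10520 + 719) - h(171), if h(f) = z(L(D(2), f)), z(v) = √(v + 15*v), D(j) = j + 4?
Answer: -9801 - 4*√21 ≈ -9819.3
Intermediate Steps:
D(j) = 4 + j
L(a, b) = (-3 + b)/(2 + a)
z(v) = 4*√v (z(v) = √(16*v) = 4*√v)
h(f) = 4*√(-3/8 + f/8) (h(f) = 4*√((-3 + f)/(2 + (4 + 2))) = 4*√((-3 + f)/(2 + 6)) = 4*√((-3 + f)/8) = 4*√(-3/8 + f/8))
(-10520 + 719) - h(171) = (-10520 + 719) - √(-6 + 2*171) = -9801 - √(-6 + 342) = -9801 - √336 = -9801 - 4*√21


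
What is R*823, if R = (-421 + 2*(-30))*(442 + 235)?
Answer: -267999251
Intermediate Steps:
R = -325637 (R = (-421 - 60)*677 = -481*677 = -325637)
R*823 = -325637*823 = -267999251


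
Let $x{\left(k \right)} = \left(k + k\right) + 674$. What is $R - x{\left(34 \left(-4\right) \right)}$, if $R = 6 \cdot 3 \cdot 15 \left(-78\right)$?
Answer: $-21462$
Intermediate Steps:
$x{\left(k \right)} = 674 + 2 k$ ($x{\left(k \right)} = 2 k + 674 = 674 + 2 k$)
$R = -21060$ ($R = 18 \cdot 15 \left(-78\right) = 270 \left(-78\right) = -21060$)
$R - x{\left(34 \left(-4\right) \right)} = -21060 - \left(674 + 2 \cdot 34 \left(-4\right)\right) = -21060 - \left(674 + 2 \left(-136\right)\right) = -21060 - \left(674 - 272\right) = -21060 - 402 = -21462$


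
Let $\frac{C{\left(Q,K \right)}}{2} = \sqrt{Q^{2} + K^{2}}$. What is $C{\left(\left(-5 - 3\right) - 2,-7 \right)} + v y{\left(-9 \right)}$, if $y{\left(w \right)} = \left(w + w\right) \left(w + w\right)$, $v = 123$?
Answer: $39852 + 2 \sqrt{149} \approx 39876.0$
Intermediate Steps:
$C{\left(Q,K \right)} = 2 \sqrt{K^{2} + Q^{2}}$ ($C{\left(Q,K \right)} = 2 \sqrt{Q^{2} + K^{2}} = 2 \sqrt{K^{2} + Q^{2}}$)
$y{\left(w \right)} = 4 w^{2}$ ($y{\left(w \right)} = 2 w 2 w = 4 w^{2}$)
$C{\left(\left(-5 - 3\right) - 2,-7 \right)} + v y{\left(-9 \right)} = 2 \sqrt{\left(-7\right)^{2} + \left(\left(-5 - 3\right) - 2\right)^{2}} + 123 \cdot 4 \left(-9\right)^{2} = 2 \sqrt{49 + \left(-8 - 2\right)^{2}} + 123 \cdot 4 \cdot 81 = 2 \sqrt{49 + \left(-10\right)^{2}} + 123 \cdot 324 = 2 \sqrt{49 + 100} + 39852 = 2 \sqrt{149} + 39852 = 39852 + 2 \sqrt{149}$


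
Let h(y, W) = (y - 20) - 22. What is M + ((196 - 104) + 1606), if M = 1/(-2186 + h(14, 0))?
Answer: 3759371/2214 ≈ 1698.0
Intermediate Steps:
h(y, W) = -42 + y (h(y, W) = (-20 + y) - 22 = -42 + y)
M = -1/2214 (M = 1/(-2186 + (-42 + 14)) = 1/(-2186 - 28) = 1/(-2214) = -1/2214 ≈ -0.00045167)
M + ((196 - 104) + 1606) = -1/2214 + ((196 - 104) + 1606) = -1/2214 + (92 + 1606) = -1/2214 + 1698 = 3759371/2214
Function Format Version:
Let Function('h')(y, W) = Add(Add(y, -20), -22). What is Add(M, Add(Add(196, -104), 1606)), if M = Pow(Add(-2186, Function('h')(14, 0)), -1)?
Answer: Rational(3759371, 2214) ≈ 1698.0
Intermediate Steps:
Function('h')(y, W) = Add(-42, y) (Function('h')(y, W) = Add(Add(-20, y), -22) = Add(-42, y))
M = Rational(-1, 2214) (M = Pow(Add(-2186, Add(-42, 14)), -1) = Pow(Add(-2186, -28), -1) = Pow(-2214, -1) = Rational(-1, 2214) ≈ -0.00045167)
Add(M, Add(Add(196, -104), 1606)) = Add(Rational(-1, 2214), Add(Add(196, -104), 1606)) = Add(Rational(-1, 2214), Add(92, 1606)) = Add(Rational(-1, 2214), 1698) = Rational(3759371, 2214)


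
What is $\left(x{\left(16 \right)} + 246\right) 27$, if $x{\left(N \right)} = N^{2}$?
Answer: $13554$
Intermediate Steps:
$\left(x{\left(16 \right)} + 246\right) 27 = \left(16^{2} + 246\right) 27 = \left(256 + 246\right) 27 = 502 \cdot 27 = 13554$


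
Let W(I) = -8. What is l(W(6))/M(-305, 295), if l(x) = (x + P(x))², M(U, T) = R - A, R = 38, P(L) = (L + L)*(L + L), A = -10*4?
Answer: 30752/39 ≈ 788.51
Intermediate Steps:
A = -40
P(L) = 4*L² (P(L) = (2*L)*(2*L) = 4*L²)
M(U, T) = 78 (M(U, T) = 38 - 1*(-40) = 38 + 40 = 78)
l(x) = (x + 4*x²)²
l(W(6))/M(-305, 295) = ((-8)²*(1 + 4*(-8))²)/78 = (64*(1 - 32)²)*(1/78) = (64*(-31)²)*(1/78) = (64*961)*(1/78) = 61504*(1/78) = 30752/39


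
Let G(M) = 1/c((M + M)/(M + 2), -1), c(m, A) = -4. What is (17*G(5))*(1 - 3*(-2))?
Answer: -119/4 ≈ -29.750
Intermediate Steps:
G(M) = -¼ (G(M) = 1/(-4) = -¼)
(17*G(5))*(1 - 3*(-2)) = (17*(-¼))*(1 - 3*(-2)) = -17*(1 + 6)/4 = -17/4*7 = -119/4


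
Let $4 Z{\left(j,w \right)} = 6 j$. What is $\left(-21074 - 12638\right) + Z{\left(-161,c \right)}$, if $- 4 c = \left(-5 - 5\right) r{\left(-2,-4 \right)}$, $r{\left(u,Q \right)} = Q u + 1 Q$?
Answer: $- \frac{67907}{2} \approx -33954.0$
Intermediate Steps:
$r{\left(u,Q \right)} = Q + Q u$ ($r{\left(u,Q \right)} = Q u + Q = Q + Q u$)
$c = 10$ ($c = - \frac{\left(-5 - 5\right) \left(- 4 \left(1 - 2\right)\right)}{4} = - \frac{\left(-10\right) \left(\left(-4\right) \left(-1\right)\right)}{4} = - \frac{\left(-10\right) 4}{4} = \left(- \frac{1}{4}\right) \left(-40\right) = 10$)
$Z{\left(j,w \right)} = \frac{3 j}{2}$ ($Z{\left(j,w \right)} = \frac{6 j}{4} = \frac{3 j}{2}$)
$\left(-21074 - 12638\right) + Z{\left(-161,c \right)} = \left(-21074 - 12638\right) + \frac{3}{2} \left(-161\right) = -33712 - \frac{483}{2} = - \frac{67907}{2}$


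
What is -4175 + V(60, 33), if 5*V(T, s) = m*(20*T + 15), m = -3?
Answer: -4904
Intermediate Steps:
V(T, s) = -9 - 12*T (V(T, s) = (-3*(20*T + 15))/5 = (-3*(15 + 20*T))/5 = (-45 - 60*T)/5 = -9 - 12*T)
-4175 + V(60, 33) = -4175 + (-9 - 12*60) = -4175 + (-9 - 720) = -4175 - 729 = -4904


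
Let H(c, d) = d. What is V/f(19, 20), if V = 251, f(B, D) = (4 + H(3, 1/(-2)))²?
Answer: 1004/49 ≈ 20.490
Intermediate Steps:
f(B, D) = 49/4 (f(B, D) = (4 + 1/(-2))² = (4 - ½)² = (7/2)² = 49/4)
V/f(19, 20) = 251/(49/4) = 251*(4/49) = 1004/49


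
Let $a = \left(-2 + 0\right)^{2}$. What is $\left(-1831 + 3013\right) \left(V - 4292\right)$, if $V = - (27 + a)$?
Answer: $-5109786$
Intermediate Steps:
$a = 4$ ($a = \left(-2\right)^{2} = 4$)
$V = -31$ ($V = - (27 + 4) = \left(-1\right) 31 = -31$)
$\left(-1831 + 3013\right) \left(V - 4292\right) = \left(-1831 + 3013\right) \left(-31 - 4292\right) = 1182 \left(-4323\right) = -5109786$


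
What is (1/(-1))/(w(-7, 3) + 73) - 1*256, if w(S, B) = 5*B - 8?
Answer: -20481/80 ≈ -256.01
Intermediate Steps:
w(S, B) = -8 + 5*B
(1/(-1))/(w(-7, 3) + 73) - 1*256 = (1/(-1))/((-8 + 5*3) + 73) - 1*256 = (1*(-1))/((-8 + 15) + 73) - 256 = -1/(7 + 73) - 256 = -1/80 - 256 = -20481/80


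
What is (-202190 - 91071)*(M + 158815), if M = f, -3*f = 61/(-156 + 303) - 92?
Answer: -20543190533158/441 ≈ -4.6583e+10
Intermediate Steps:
f = 13463/441 (f = -(61/(-156 + 303) - 92)/3 = -(61/147 - 92)/3 = -1/3*(-13463/147) = 13463/441 ≈ 30.528)
M = 13463/441 ≈ 30.528
(-202190 - 91071)*(M + 158815) = (-202190 - 91071)*(13463/441 + 158815) = -293261*70050878/441 = -20543190533158/441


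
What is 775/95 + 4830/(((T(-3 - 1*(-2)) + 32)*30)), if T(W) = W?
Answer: 7864/589 ≈ 13.351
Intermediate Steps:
775/95 + 4830/(((T(-3 - 1*(-2)) + 32)*30)) = 775/95 + 4830/((((-3 - 1*(-2)) + 32)*30)) = 775*(1/95) + 4830/((((-3 + 2) + 32)*30)) = 155/19 + 4830/(((-1 + 32)*30)) = 155/19 + 4830/((31*30)) = 155/19 + 4830/930 = 155/19 + 4830*(1/930) = 155/19 + 161/31 = 7864/589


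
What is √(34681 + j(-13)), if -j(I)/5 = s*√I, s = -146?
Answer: √(34681 + 730*I*√13) ≈ 186.36 + 7.0617*I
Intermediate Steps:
j(I) = 730*√I (j(I) = -(-730)*√I = 730*√I)
√(34681 + j(-13)) = √(34681 + 730*√(-13)) = √(34681 + 730*(I*√13)) = √(34681 + 730*I*√13)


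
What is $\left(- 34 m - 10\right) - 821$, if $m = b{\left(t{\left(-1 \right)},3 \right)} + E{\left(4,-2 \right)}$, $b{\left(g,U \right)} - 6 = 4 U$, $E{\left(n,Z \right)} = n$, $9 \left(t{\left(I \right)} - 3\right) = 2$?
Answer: $-1579$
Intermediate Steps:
$t{\left(I \right)} = \frac{29}{9}$ ($t{\left(I \right)} = 3 + \frac{1}{9} \cdot 2 = 3 + \frac{2}{9} = \frac{29}{9}$)
$b{\left(g,U \right)} = 6 + 4 U$
$m = 22$ ($m = \left(6 + 4 \cdot 3\right) + 4 = \left(6 + 12\right) + 4 = 18 + 4 = 22$)
$\left(- 34 m - 10\right) - 821 = \left(\left(-34\right) 22 - 10\right) - 821 = \left(-748 - 10\right) - 821 = -758 - 821 = -1579$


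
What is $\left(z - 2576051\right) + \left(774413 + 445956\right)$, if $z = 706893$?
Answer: $-648789$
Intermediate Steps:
$\left(z - 2576051\right) + \left(774413 + 445956\right) = \left(706893 - 2576051\right) + \left(774413 + 445956\right) = -1869158 + 1220369 = -648789$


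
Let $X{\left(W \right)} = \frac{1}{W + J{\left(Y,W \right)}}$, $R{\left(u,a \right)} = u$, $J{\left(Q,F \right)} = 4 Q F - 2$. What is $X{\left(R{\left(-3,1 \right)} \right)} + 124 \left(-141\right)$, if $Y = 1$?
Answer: $- \frac{297229}{17} \approx -17484.0$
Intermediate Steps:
$J{\left(Q,F \right)} = -2 + 4 F Q$ ($J{\left(Q,F \right)} = 4 F Q - 2 = -2 + 4 F Q$)
$X{\left(W \right)} = \frac{1}{-2 + 5 W}$ ($X{\left(W \right)} = \frac{1}{W + \left(-2 + 4 W 1\right)} = \frac{1}{W + \left(-2 + 4 W\right)} = \frac{1}{-2 + 5 W}$)
$X{\left(R{\left(-3,1 \right)} \right)} + 124 \left(-141\right) = \frac{1}{-2 + 5 \left(-3\right)} + 124 \left(-141\right) = \frac{1}{-2 - 15} - 17484 = \frac{1}{-17} - 17484 = - \frac{1}{17} - 17484 = - \frac{297229}{17}$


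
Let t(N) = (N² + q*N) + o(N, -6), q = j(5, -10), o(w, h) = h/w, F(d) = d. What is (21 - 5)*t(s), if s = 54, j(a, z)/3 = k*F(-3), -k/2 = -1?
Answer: 279920/9 ≈ 31102.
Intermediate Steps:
k = 2 (k = -2*(-1) = 2)
j(a, z) = -18 (j(a, z) = 3*(2*(-3)) = 3*(-6) = -18)
q = -18
t(N) = N² - 18*N - 6/N (t(N) = (N² - 18*N) - 6/N = N² - 18*N - 6/N)
(21 - 5)*t(s) = (21 - 5)*((-6 + 54²*(-18 + 54))/54) = 16*((-6 + 2916*36)/54) = 16*((-6 + 104976)/54) = 16*((1/54)*104970) = 16*(17495/9) = 279920/9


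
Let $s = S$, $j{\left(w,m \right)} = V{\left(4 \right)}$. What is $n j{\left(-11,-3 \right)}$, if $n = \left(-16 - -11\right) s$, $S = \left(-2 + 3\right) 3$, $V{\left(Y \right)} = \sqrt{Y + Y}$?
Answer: $- 30 \sqrt{2} \approx -42.426$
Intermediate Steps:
$V{\left(Y \right)} = \sqrt{2} \sqrt{Y}$ ($V{\left(Y \right)} = \sqrt{2 Y} = \sqrt{2} \sqrt{Y}$)
$j{\left(w,m \right)} = 2 \sqrt{2}$ ($j{\left(w,m \right)} = \sqrt{2} \sqrt{4} = \sqrt{2} \cdot 2 = 2 \sqrt{2}$)
$S = 3$ ($S = 1 \cdot 3 = 3$)
$s = 3$
$n = -15$ ($n = \left(-16 - -11\right) 3 = \left(-16 + 11\right) 3 = \left(-5\right) 3 = -15$)
$n j{\left(-11,-3 \right)} = - 15 \cdot 2 \sqrt{2} = - 30 \sqrt{2}$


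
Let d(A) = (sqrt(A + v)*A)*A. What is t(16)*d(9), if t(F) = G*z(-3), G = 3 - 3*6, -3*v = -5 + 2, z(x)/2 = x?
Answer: 7290*sqrt(10) ≈ 23053.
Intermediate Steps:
z(x) = 2*x
v = 1 (v = -(-5 + 2)/3 = -1/3*(-3) = 1)
G = -15 (G = 3 - 18 = -15)
d(A) = A**2*sqrt(1 + A) (d(A) = (sqrt(A + 1)*A)*A = (sqrt(1 + A)*A)*A = (A*sqrt(1 + A))*A = A**2*sqrt(1 + A))
t(F) = 90 (t(F) = -30*(-3) = -15*(-6) = 90)
t(16)*d(9) = 90*(9**2*sqrt(1 + 9)) = 90*(81*sqrt(10)) = 7290*sqrt(10)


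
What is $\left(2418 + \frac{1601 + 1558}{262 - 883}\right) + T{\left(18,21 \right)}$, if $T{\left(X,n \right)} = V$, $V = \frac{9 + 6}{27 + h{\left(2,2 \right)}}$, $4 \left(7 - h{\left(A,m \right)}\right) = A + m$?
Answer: $\frac{610582}{253} \approx 2413.4$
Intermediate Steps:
$h{\left(A,m \right)} = 7 - \frac{A}{4} - \frac{m}{4}$ ($h{\left(A,m \right)} = 7 - \frac{A + m}{4} = 7 - \left(\frac{A}{4} + \frac{m}{4}\right) = 7 - \frac{A}{4} - \frac{m}{4}$)
$V = \frac{5}{11}$ ($V = \frac{9 + 6}{27 - -6} = \frac{15}{27 - -6} = \frac{15}{27 + 6} = \frac{15}{33} = 15 \cdot \frac{1}{33} = \frac{5}{11} \approx 0.45455$)
$T{\left(X,n \right)} = \frac{5}{11}$
$\left(2418 + \frac{1601 + 1558}{262 - 883}\right) + T{\left(18,21 \right)} = \left(2418 + \frac{1601 + 1558}{262 - 883}\right) + \frac{5}{11} = \left(2418 + \frac{3159}{-621}\right) + \frac{5}{11} = \left(2418 + 3159 \left(- \frac{1}{621}\right)\right) + \frac{5}{11} = \left(2418 - \frac{117}{23}\right) + \frac{5}{11} = \frac{55497}{23} + \frac{5}{11} = \frac{610582}{253}$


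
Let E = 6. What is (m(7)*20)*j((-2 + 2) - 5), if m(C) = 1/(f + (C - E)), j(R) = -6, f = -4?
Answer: 40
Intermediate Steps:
m(C) = 1/(-10 + C) (m(C) = 1/(-4 + (C - 1*6)) = 1/(-4 + (C - 6)) = 1/(-4 + (-6 + C)) = 1/(-10 + C))
(m(7)*20)*j((-2 + 2) - 5) = (20/(-10 + 7))*(-6) = (20/(-3))*(-6) = -⅓*20*(-6) = -20/3*(-6) = 40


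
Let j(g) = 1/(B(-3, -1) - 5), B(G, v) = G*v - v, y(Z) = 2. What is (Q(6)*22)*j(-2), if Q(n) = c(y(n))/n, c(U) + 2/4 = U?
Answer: -11/2 ≈ -5.5000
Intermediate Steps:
c(U) = -½ + U
B(G, v) = -v + G*v
Q(n) = 3/(2*n) (Q(n) = (-½ + 2)/n = 3/(2*n))
j(g) = -1 (j(g) = 1/(-(-1 - 3) - 5) = 1/(-1*(-4) - 5) = 1/(4 - 5) = 1/(-1) = -1)
(Q(6)*22)*j(-2) = (((3/2)/6)*22)*(-1) = (((3/2)*(⅙))*22)*(-1) = ((¼)*22)*(-1) = (11/2)*(-1) = -11/2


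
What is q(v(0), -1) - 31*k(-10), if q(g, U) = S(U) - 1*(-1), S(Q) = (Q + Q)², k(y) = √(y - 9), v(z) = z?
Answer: 5 - 31*I*√19 ≈ 5.0 - 135.13*I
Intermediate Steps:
k(y) = √(-9 + y)
S(Q) = 4*Q² (S(Q) = (2*Q)² = 4*Q²)
q(g, U) = 1 + 4*U² (q(g, U) = 4*U² - 1*(-1) = 4*U² + 1 = 1 + 4*U²)
q(v(0), -1) - 31*k(-10) = (1 + 4*(-1)²) - 31*√(-9 - 10) = (1 + 4*1) - 31*I*√19 = (1 + 4) - 31*I*√19 = 5 - 31*I*√19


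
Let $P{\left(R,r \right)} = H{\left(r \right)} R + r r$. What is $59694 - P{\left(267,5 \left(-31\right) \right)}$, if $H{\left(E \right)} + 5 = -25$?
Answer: $43679$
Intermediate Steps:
$H{\left(E \right)} = -30$ ($H{\left(E \right)} = -5 - 25 = -30$)
$P{\left(R,r \right)} = r^{2} - 30 R$ ($P{\left(R,r \right)} = - 30 R + r r = - 30 R + r^{2} = r^{2} - 30 R$)
$59694 - P{\left(267,5 \left(-31\right) \right)} = 59694 - \left(\left(5 \left(-31\right)\right)^{2} - 8010\right) = 59694 - \left(\left(-155\right)^{2} - 8010\right) = 59694 - \left(24025 - 8010\right) = 59694 - 16015 = 43679$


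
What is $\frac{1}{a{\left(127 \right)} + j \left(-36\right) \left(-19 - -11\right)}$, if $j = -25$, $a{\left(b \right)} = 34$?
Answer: $- \frac{1}{7166} \approx -0.00013955$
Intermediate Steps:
$\frac{1}{a{\left(127 \right)} + j \left(-36\right) \left(-19 - -11\right)} = \frac{1}{34 + \left(-25\right) \left(-36\right) \left(-19 - -11\right)} = \frac{1}{34 + 900 \left(-19 + 11\right)} = \frac{1}{34 + 900 \left(-8\right)} = \frac{1}{34 - 7200} = \frac{1}{-7166} = - \frac{1}{7166}$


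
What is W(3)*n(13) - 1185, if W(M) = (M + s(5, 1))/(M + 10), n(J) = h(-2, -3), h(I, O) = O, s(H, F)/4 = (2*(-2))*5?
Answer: -15174/13 ≈ -1167.2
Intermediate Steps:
s(H, F) = -80 (s(H, F) = 4*((2*(-2))*5) = 4*(-4*5) = 4*(-20) = -80)
n(J) = -3
W(M) = (-80 + M)/(10 + M) (W(M) = (M - 80)/(M + 10) = (-80 + M)/(10 + M))
W(3)*n(13) - 1185 = ((-80 + 3)/(10 + 3))*(-3) - 1185 = (-77/13)*(-3) - 1185 = ((1/13)*(-77))*(-3) - 1185 = -77/13*(-3) - 1185 = 231/13 - 1185 = -15174/13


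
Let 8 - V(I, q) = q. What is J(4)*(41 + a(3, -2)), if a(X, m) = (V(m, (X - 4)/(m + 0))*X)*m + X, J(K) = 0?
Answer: 0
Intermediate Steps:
V(I, q) = 8 - q
a(X, m) = X + X*m*(8 - (-4 + X)/m) (a(X, m) = ((8 - (X - 4)/(m + 0))*X)*m + X = ((8 - (-4 + X)/m)*X)*m + X = (X*(8 - (-4 + X)/m))*m + X = X*m*(8 - (-4 + X)/m) + X = X + X*m*(8 - (-4 + X)/m))
J(4)*(41 + a(3, -2)) = 0*(41 + 3*(5 - 1*3 + 8*(-2))) = 0*(41 + 3*(5 - 3 - 16)) = 0*(41 + 3*(-14)) = 0*(41 - 42) = 0*(-1) = 0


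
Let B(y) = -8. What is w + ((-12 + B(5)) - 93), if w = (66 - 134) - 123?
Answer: -304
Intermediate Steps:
w = -191 (w = -68 - 123 = -191)
w + ((-12 + B(5)) - 93) = -191 + ((-12 - 8) - 93) = -191 + (-20 - 93) = -191 - 113 = -304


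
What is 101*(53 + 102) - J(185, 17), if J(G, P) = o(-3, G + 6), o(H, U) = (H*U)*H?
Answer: 13936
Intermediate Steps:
o(H, U) = U*H**2
J(G, P) = 54 + 9*G (J(G, P) = (G + 6)*(-3)**2 = (6 + G)*9 = 54 + 9*G)
101*(53 + 102) - J(185, 17) = 101*(53 + 102) - (54 + 9*185) = 101*155 - (54 + 1665) = 15655 - 1*1719 = 15655 - 1719 = 13936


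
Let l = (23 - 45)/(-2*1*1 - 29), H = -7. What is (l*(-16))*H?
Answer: 2464/31 ≈ 79.484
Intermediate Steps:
l = 22/31 (l = -22/(-2*1 - 29) = -22/(-2 - 29) = -22/(-31) = -22*(-1/31) = 22/31 ≈ 0.70968)
(l*(-16))*H = ((22/31)*(-16))*(-7) = -352/31*(-7) = 2464/31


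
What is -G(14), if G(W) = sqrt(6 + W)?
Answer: -2*sqrt(5) ≈ -4.4721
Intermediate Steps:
-G(14) = -sqrt(6 + 14) = -sqrt(20) = -2*sqrt(5)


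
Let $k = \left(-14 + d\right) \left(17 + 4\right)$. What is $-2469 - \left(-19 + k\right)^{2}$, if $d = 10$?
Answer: $-13078$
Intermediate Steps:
$k = -84$ ($k = \left(-14 + 10\right) \left(17 + 4\right) = \left(-4\right) 21 = -84$)
$-2469 - \left(-19 + k\right)^{2} = -2469 - \left(-19 - 84\right)^{2} = -2469 - \left(-103\right)^{2} = -2469 - 10609 = -13078$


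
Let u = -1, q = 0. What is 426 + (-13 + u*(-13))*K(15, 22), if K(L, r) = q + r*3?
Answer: 426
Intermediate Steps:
K(L, r) = 3*r (K(L, r) = 0 + r*3 = 0 + 3*r = 3*r)
426 + (-13 + u*(-13))*K(15, 22) = 426 + (-13 - 1*(-13))*(3*22) = 426 + (-13 + 13)*66 = 426 + 0*66 = 426 + 0 = 426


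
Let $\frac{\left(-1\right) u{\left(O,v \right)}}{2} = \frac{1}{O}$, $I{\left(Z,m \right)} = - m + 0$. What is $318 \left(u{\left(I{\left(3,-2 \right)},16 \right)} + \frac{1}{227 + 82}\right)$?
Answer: $- \frac{32648}{103} \approx -316.97$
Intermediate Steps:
$I{\left(Z,m \right)} = - m$
$u{\left(O,v \right)} = - \frac{2}{O}$
$318 \left(u{\left(I{\left(3,-2 \right)},16 \right)} + \frac{1}{227 + 82}\right) = 318 \left(- \frac{2}{\left(-1\right) \left(-2\right)} + \frac{1}{227 + 82}\right) = 318 \left(- \frac{2}{2} + \frac{1}{309}\right) = 318 \left(\left(-2\right) \frac{1}{2} + \frac{1}{309}\right) = 318 \left(-1 + \frac{1}{309}\right) = 318 \left(- \frac{308}{309}\right) = - \frac{32648}{103}$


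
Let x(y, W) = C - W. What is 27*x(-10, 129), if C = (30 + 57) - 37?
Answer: -2133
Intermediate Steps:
C = 50 (C = 87 - 37 = 50)
x(y, W) = 50 - W
27*x(-10, 129) = 27*(50 - 1*129) = 27*(50 - 129) = 27*(-79) = -2133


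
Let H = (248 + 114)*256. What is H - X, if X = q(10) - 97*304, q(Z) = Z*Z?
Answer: 122060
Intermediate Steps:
q(Z) = Z²
H = 92672 (H = 362*256 = 92672)
X = -29388 (X = 10² - 97*304 = 100 - 29488 = -29388)
H - X = 92672 - 1*(-29388) = 92672 + 29388 = 122060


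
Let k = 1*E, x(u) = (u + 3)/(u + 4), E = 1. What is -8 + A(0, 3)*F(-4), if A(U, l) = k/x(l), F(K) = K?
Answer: -38/3 ≈ -12.667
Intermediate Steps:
x(u) = (3 + u)/(4 + u)
k = 1 (k = 1*1 = 1)
A(U, l) = (4 + l)/(3 + l) (A(U, l) = 1/((3 + l)/(4 + l)) = 1*((4 + l)/(3 + l)) = (4 + l)/(3 + l))
-8 + A(0, 3)*F(-4) = -8 + ((4 + 3)/(3 + 3))*(-4) = -8 + (7/6)*(-4) = -8 - 14/3 = -38/3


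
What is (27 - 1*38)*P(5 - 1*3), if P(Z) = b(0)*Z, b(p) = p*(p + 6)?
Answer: 0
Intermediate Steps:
b(p) = p*(6 + p)
P(Z) = 0 (P(Z) = (0*(6 + 0))*Z = (0*6)*Z = 0*Z = 0)
(27 - 1*38)*P(5 - 1*3) = (27 - 1*38)*0 = (27 - 38)*0 = -11*0 = 0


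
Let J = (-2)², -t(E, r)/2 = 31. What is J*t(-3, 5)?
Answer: -248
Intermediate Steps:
t(E, r) = -62 (t(E, r) = -2*31 = -62)
J = 4
J*t(-3, 5) = 4*(-62) = -248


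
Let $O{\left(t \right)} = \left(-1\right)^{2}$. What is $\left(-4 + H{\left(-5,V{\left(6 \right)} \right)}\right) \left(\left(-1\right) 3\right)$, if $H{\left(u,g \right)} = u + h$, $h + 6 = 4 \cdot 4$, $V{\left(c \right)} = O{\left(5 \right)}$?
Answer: $-3$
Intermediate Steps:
$O{\left(t \right)} = 1$
$V{\left(c \right)} = 1$
$h = 10$ ($h = -6 + 4 \cdot 4 = -6 + 16 = 10$)
$H{\left(u,g \right)} = 10 + u$ ($H{\left(u,g \right)} = u + 10 = 10 + u$)
$\left(-4 + H{\left(-5,V{\left(6 \right)} \right)}\right) \left(\left(-1\right) 3\right) = \left(-4 + \left(10 - 5\right)\right) \left(\left(-1\right) 3\right) = \left(-4 + 5\right) \left(-3\right) = 1 \left(-3\right) = -3$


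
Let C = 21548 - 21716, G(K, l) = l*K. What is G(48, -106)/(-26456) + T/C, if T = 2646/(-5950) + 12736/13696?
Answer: 9571890997/50529637200 ≈ 0.18943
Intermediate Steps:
G(K, l) = K*l
C = -168
T = 44129/90950 (T = 2646*(-1/5950) + 12736*(1/13696) = -189/425 + 199/214 = 44129/90950 ≈ 0.48520)
G(48, -106)/(-26456) + T/C = (48*(-106))/(-26456) + (44129/90950)/(-168) = -5088*(-1/26456) + (44129/90950)*(-1/168) = 636/3307 - 44129/15279600 = 9571890997/50529637200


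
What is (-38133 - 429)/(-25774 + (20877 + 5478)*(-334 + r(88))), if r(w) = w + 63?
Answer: 38562/4848739 ≈ 0.0079530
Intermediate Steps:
r(w) = 63 + w
(-38133 - 429)/(-25774 + (20877 + 5478)*(-334 + r(88))) = (-38133 - 429)/(-25774 + (20877 + 5478)*(-334 + (63 + 88))) = -38562/(-25774 + 26355*(-334 + 151)) = -38562/(-25774 + 26355*(-183)) = -38562/(-25774 - 4822965) = -38562/(-4848739) = -38562*(-1/4848739) = 38562/4848739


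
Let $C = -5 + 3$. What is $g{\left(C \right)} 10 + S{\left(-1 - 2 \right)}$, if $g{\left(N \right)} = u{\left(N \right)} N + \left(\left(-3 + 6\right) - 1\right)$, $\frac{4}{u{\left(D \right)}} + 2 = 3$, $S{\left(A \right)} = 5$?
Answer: $-55$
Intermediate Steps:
$u{\left(D \right)} = 4$ ($u{\left(D \right)} = \frac{4}{-2 + 3} = \frac{4}{1} = 4 \cdot 1 = 4$)
$C = -2$
$g{\left(N \right)} = 2 + 4 N$ ($g{\left(N \right)} = 4 N + \left(\left(-3 + 6\right) - 1\right) = 4 N + \left(3 - 1\right) = 4 N + 2 = 2 + 4 N$)
$g{\left(C \right)} 10 + S{\left(-1 - 2 \right)} = \left(2 + 4 \left(-2\right)\right) 10 + 5 = \left(2 - 8\right) 10 + 5 = \left(-6\right) 10 + 5 = -60 + 5 = -55$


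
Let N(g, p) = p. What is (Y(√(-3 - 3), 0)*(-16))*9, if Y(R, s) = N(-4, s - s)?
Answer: 0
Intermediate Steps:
Y(R, s) = 0 (Y(R, s) = s - s = 0)
(Y(√(-3 - 3), 0)*(-16))*9 = (0*(-16))*9 = 0*9 = 0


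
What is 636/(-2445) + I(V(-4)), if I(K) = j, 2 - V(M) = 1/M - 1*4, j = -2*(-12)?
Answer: 19348/815 ≈ 23.740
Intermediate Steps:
j = 24
V(M) = 6 - 1/M (V(M) = 2 - (1/M - 1*4) = 2 - (1/M - 4) = 2 - (-4 + 1/M) = 2 + (4 - 1/M) = 6 - 1/M)
I(K) = 24
636/(-2445) + I(V(-4)) = 636/(-2445) + 24 = 636*(-1/2445) + 24 = -212/815 + 24 = 19348/815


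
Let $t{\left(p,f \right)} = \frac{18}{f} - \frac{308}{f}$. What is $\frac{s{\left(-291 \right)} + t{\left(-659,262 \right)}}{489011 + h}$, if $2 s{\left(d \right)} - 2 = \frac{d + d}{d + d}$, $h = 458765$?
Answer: $\frac{103}{248317312} \approx 4.1479 \cdot 10^{-7}$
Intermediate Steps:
$t{\left(p,f \right)} = - \frac{290}{f}$
$s{\left(d \right)} = \frac{3}{2}$ ($s{\left(d \right)} = 1 + \frac{\left(d + d\right) \frac{1}{d + d}}{2} = 1 + \frac{2 d \frac{1}{2 d}}{2} = 1 + \frac{1}{2} \cdot 1 = 1 + \frac{1}{2} = \frac{3}{2}$)
$\frac{s{\left(-291 \right)} + t{\left(-659,262 \right)}}{489011 + h} = \frac{\frac{3}{2} - \frac{290}{262}}{489011 + 458765} = \frac{\frac{3}{2} - \frac{145}{131}}{947776} = \left(\frac{3}{2} - \frac{145}{131}\right) \frac{1}{947776} = \frac{103}{262} \cdot \frac{1}{947776} = \frac{103}{248317312}$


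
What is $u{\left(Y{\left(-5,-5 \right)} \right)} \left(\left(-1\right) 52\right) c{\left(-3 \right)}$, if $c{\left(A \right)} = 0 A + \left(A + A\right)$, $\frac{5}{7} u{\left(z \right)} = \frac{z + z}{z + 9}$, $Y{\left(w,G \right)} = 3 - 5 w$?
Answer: $\frac{122304}{185} \approx 661.1$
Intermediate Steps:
$u{\left(z \right)} = \frac{14 z}{5 \left(9 + z\right)}$ ($u{\left(z \right)} = \frac{7 \frac{z + z}{z + 9}}{5} = \frac{7 \frac{2 z}{9 + z}}{5} = \frac{14 z}{5 \left(9 + z\right)}$)
$c{\left(A \right)} = 2 A$ ($c{\left(A \right)} = 0 + 2 A = 2 A$)
$u{\left(Y{\left(-5,-5 \right)} \right)} \left(\left(-1\right) 52\right) c{\left(-3 \right)} = \frac{14 \left(3 - -25\right)}{5 \left(9 + \left(3 - -25\right)\right)} \left(\left(-1\right) 52\right) 2 \left(-3\right) = \frac{14 \left(3 + 25\right)}{5 \left(9 + \left(3 + 25\right)\right)} \left(-52\right) \left(-6\right) = \frac{14}{5} \cdot 28 \frac{1}{9 + 28} \left(-52\right) \left(-6\right) = \frac{14}{5} \cdot 28 \cdot \frac{1}{37} \left(-52\right) \left(-6\right) = \frac{392}{185} \left(-52\right) \left(-6\right) = \left(- \frac{20384}{185}\right) \left(-6\right) = \frac{122304}{185}$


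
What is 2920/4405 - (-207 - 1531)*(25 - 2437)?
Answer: -3693200752/881 ≈ -4.1921e+6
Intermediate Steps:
2920/4405 - (-207 - 1531)*(25 - 2437) = 2920*(1/4405) - (-1738)*(-2412) = 584/881 - 1*4192056 = 584/881 - 4192056 = -3693200752/881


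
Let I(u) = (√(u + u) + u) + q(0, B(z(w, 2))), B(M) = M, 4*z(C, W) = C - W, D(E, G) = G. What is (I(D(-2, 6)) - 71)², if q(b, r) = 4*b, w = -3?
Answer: 4237 - 260*√3 ≈ 3786.7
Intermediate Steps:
z(C, W) = -W/4 + C/4 (z(C, W) = (C - W)/4 = -W/4 + C/4)
I(u) = u + √2*√u (I(u) = (√(u + u) + u) + 4*0 = (√(2*u) + u) + 0 = (√2*√u + u) + 0 = (u + √2*√u) + 0 = u + √2*√u)
(I(D(-2, 6)) - 71)² = ((6 + √2*√6) - 71)² = ((6 + 2*√3) - 71)² = (-65 + 2*√3)²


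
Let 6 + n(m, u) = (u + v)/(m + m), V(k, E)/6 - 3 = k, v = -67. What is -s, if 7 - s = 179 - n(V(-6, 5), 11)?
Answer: 1588/9 ≈ 176.44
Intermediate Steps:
V(k, E) = 18 + 6*k
n(m, u) = -6 + (-67 + u)/(2*m) (n(m, u) = -6 + (u - 67)/(m + m) = -6 + (-67 + u)/((2*m)) = -6 + (-67 + u)*(1/(2*m)) = -6 + (-67 + u)/(2*m))
s = -1588/9 (s = 7 - (179 - (-67 + 11 - 12*(18 + 6*(-6)))/(2*(18 + 6*(-6)))) = 7 - (179 - (-67 + 11 - 12*(18 - 36))/(2*(18 - 36))) = 7 - (179 - (-67 + 11 - 12*(-18))/(2*(-18))) = 7 - (179 - (-1)*(-67 + 11 + 216)/(2*18)) = 7 - (179 - (-1)*160/(2*18)) = 7 - (179 - 1*(-40/9)) = 7 - (179 + 40/9) = 7 - 1*1651/9 = 7 - 1651/9 = -1588/9 ≈ -176.44)
-s = -1*(-1588/9) = 1588/9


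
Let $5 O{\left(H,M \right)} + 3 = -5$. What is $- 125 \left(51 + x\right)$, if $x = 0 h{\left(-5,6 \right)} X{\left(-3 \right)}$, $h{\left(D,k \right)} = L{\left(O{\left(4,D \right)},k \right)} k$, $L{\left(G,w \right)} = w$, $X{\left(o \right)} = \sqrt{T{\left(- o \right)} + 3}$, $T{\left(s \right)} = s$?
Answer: $-6375$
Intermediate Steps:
$X{\left(o \right)} = \sqrt{3 - o}$ ($X{\left(o \right)} = \sqrt{- o + 3} = \sqrt{3 - o}$)
$O{\left(H,M \right)} = - \frac{8}{5}$ ($O{\left(H,M \right)} = - \frac{3}{5} + \frac{1}{5} \left(-5\right) = - \frac{3}{5} - 1 = - \frac{8}{5}$)
$h{\left(D,k \right)} = k^{2}$ ($h{\left(D,k \right)} = k k = k^{2}$)
$x = 0$ ($x = 0 \cdot 6^{2} \sqrt{3 - -3} = 0 \cdot 36 \sqrt{3 + 3} = 0 \sqrt{6} = 0$)
$- 125 \left(51 + x\right) = - 125 \left(51 + 0\right) = \left(-125\right) 51 = -6375$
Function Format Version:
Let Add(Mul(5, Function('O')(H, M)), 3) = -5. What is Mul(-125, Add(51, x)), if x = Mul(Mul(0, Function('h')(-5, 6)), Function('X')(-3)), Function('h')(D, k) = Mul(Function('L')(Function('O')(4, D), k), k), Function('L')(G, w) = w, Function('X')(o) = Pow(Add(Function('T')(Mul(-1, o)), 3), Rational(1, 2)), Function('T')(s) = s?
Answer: -6375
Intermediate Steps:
Function('X')(o) = Pow(Add(3, Mul(-1, o)), Rational(1, 2)) (Function('X')(o) = Pow(Add(Mul(-1, o), 3), Rational(1, 2)) = Pow(Add(3, Mul(-1, o)), Rational(1, 2)))
Function('O')(H, M) = Rational(-8, 5) (Function('O')(H, M) = Add(Rational(-3, 5), Mul(Rational(1, 5), -5)) = Add(Rational(-3, 5), -1) = Rational(-8, 5))
Function('h')(D, k) = Pow(k, 2) (Function('h')(D, k) = Mul(k, k) = Pow(k, 2))
x = 0 (x = Mul(Mul(0, Pow(6, 2)), Pow(Add(3, Mul(-1, -3)), Rational(1, 2))) = Mul(Mul(0, 36), Pow(Add(3, 3), Rational(1, 2))) = Mul(0, Pow(6, Rational(1, 2))) = 0)
Mul(-125, Add(51, x)) = Mul(-125, Add(51, 0)) = Mul(-125, 51) = -6375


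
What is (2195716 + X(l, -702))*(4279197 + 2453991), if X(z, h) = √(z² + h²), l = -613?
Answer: 14784168622608 + 6733188*√868573 ≈ 1.4790e+13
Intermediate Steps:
X(z, h) = √(h² + z²)
(2195716 + X(l, -702))*(4279197 + 2453991) = (2195716 + √((-702)² + (-613)²))*(4279197 + 2453991) = (2195716 + √(492804 + 375769))*6733188 = (2195716 + √868573)*6733188 = 14784168622608 + 6733188*√868573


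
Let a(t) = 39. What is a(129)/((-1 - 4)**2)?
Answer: 39/25 ≈ 1.5600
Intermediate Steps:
a(129)/((-1 - 4)**2) = 39/((-1 - 4)**2) = 39/((-5)**2) = 39/25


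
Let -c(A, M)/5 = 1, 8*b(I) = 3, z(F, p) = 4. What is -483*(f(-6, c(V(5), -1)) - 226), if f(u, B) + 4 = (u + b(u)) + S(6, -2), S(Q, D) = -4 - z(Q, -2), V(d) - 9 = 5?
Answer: 941367/8 ≈ 1.1767e+5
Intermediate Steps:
V(d) = 14 (V(d) = 9 + 5 = 14)
b(I) = 3/8 (b(I) = (⅛)*3 = 3/8)
S(Q, D) = -8 (S(Q, D) = -4 - 1*4 = -4 - 4 = -8)
c(A, M) = -5 (c(A, M) = -5*1 = -5)
f(u, B) = -93/8 + u (f(u, B) = -4 + ((u + 3/8) - 8) = -4 + ((3/8 + u) - 8) = -4 + (-61/8 + u) = -93/8 + u)
-483*(f(-6, c(V(5), -1)) - 226) = -483*((-93/8 - 6) - 226) = -483*(-141/8 - 226) = -483*(-1949/8) = 941367/8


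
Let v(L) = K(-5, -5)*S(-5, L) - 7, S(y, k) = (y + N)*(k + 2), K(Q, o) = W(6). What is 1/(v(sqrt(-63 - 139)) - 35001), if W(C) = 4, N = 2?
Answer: I/(4*(-8758*I + 3*sqrt(202))) ≈ -2.8545e-5 + 1.3897e-7*I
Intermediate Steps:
K(Q, o) = 4
S(y, k) = (2 + k)*(2 + y) (S(y, k) = (y + 2)*(k + 2) = (2 + y)*(2 + k) = (2 + k)*(2 + y))
v(L) = -31 - 12*L (v(L) = 4*(4 + 2*L + 2*(-5) + L*(-5)) - 7 = 4*(4 + 2*L - 10 - 5*L) - 7 = 4*(-6 - 3*L) - 7 = (-24 - 12*L) - 7 = -31 - 12*L)
1/(v(sqrt(-63 - 139)) - 35001) = 1/((-31 - 12*sqrt(-63 - 139)) - 35001) = 1/((-31 - 12*I*sqrt(202)) - 35001) = 1/(-35032 - 12*I*sqrt(202))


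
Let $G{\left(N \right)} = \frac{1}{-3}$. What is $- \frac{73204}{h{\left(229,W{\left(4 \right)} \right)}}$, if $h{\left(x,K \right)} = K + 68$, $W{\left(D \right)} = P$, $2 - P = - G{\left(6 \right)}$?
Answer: $- \frac{219612}{209} \approx -1050.8$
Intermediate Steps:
$G{\left(N \right)} = - \frac{1}{3}$
$P = \frac{5}{3}$ ($P = 2 - \left(-1\right) \left(- \frac{1}{3}\right) = 2 - \frac{1}{3} = \frac{5}{3} \approx 1.6667$)
$W{\left(D \right)} = \frac{5}{3}$
$h{\left(x,K \right)} = 68 + K$
$- \frac{73204}{h{\left(229,W{\left(4 \right)} \right)}} = - \frac{73204}{68 + \frac{5}{3}} = - \frac{73204}{\frac{209}{3}} = \left(-73204\right) \frac{3}{209} = - \frac{219612}{209}$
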